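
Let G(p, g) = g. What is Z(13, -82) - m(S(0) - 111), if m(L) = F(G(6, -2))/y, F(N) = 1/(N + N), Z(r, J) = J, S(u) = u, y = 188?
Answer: -61663/752 ≈ -81.999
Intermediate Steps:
F(N) = 1/(2*N)
m(L) = -1/752 (m(L) = ((½)/(-2))/188 = ((½)*(-½))*(1/188) = -¼*1/188 = -1/752)
Z(13, -82) - m(S(0) - 111) = -82 - 1*(-1/752) = -82 + 1/752 = -61663/752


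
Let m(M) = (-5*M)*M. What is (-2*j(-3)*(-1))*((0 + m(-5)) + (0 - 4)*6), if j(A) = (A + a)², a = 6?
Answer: -2682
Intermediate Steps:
j(A) = (6 + A)² (j(A) = (A + 6)² = (6 + A)²)
m(M) = -5*M²
(-2*j(-3)*(-1))*((0 + m(-5)) + (0 - 4)*6) = (-2*(6 - 3)²*(-1))*((0 - 5*(-5)²) + (0 - 4)*6) = (-2*3²*(-1))*((0 - 5*25) - 4*6) = (-2*9*(-1))*((0 - 125) - 24) = (-18*(-1))*(-125 - 24) = 18*(-149) = -2682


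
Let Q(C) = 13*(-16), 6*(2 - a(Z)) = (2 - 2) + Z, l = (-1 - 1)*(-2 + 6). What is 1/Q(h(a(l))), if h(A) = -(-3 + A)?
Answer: -1/208 ≈ -0.0048077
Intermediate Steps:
l = -8 (l = -2*4 = -8)
a(Z) = 2 - Z/6 (a(Z) = 2 - ((2 - 2) + Z)/6 = 2 - (0 + Z)/6 = 2 - Z/6)
h(A) = 3 - A
Q(C) = -208
1/Q(h(a(l))) = 1/(-208) = -1/208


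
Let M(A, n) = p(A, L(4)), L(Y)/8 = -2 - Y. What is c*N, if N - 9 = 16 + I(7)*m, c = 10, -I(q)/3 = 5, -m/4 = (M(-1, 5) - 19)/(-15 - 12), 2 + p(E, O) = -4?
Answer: 7250/9 ≈ 805.56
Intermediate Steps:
L(Y) = -16 - 8*Y (L(Y) = 8*(-2 - Y) = -16 - 8*Y)
p(E, O) = -6 (p(E, O) = -2 - 4 = -6)
M(A, n) = -6
m = -100/27 (m = -4*(-6 - 19)/(-15 - 12) = -(-100)/(-27) = -(-100)*(-1)/27 = -4*25/27 = -100/27 ≈ -3.7037)
I(q) = -15 (I(q) = -3*5 = -15)
N = 725/9 (N = 9 + (16 - 15*(-100/27)) = 9 + (16 + 500/9) = 9 + 644/9 = 725/9 ≈ 80.556)
c*N = 10*(725/9) = 7250/9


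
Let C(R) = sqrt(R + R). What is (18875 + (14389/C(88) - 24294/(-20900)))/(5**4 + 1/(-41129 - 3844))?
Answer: 466904708199/15459468200 + 647116497*sqrt(11)/1236757456 ≈ 31.937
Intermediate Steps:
C(R) = sqrt(2)*sqrt(R) (C(R) = sqrt(2*R) = sqrt(2)*sqrt(R))
(18875 + (14389/C(88) - 24294/(-20900)))/(5**4 + 1/(-41129 - 3844)) = (18875 + (14389/((sqrt(2)*sqrt(88))) - 24294/(-20900)))/(5**4 + 1/(-41129 - 3844)) = (18875 + (14389/((sqrt(2)*(2*sqrt(22)))) - 24294*(-1/20900)))/(625 + 1/(-44973)) = (18875 + (14389/((4*sqrt(11))) + 12147/10450))/(625 - 1/44973) = (18875 + (14389*(sqrt(11)/44) + 12147/10450))/(28108124/44973) = (18875 + (14389*sqrt(11)/44 + 12147/10450))*(44973/28108124) = (18875 + (12147/10450 + 14389*sqrt(11)/44))*(44973/28108124) = (197255897/10450 + 14389*sqrt(11)/44)*(44973/28108124) = 466904708199/15459468200 + 647116497*sqrt(11)/1236757456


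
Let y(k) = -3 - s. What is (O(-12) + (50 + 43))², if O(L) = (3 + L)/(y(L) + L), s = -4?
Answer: 1065024/121 ≈ 8801.8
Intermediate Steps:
y(k) = 1 (y(k) = -3 - 1*(-4) = -3 + 4 = 1)
O(L) = (3 + L)/(1 + L)
(O(-12) + (50 + 43))² = ((3 - 12)/(1 - 12) + (50 + 43))² = (-9/(-11) + 93)² = (-1/11*(-9) + 93)² = (9/11 + 93)² = (1032/11)² = 1065024/121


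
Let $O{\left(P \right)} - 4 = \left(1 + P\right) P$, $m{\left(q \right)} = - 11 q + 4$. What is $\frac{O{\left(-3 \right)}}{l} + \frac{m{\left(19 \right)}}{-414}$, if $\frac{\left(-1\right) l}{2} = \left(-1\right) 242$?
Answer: $\frac{12920}{25047} \approx 0.51583$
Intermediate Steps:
$l = 484$ ($l = - 2 \left(\left(-1\right) 242\right) = \left(-2\right) \left(-242\right) = 484$)
$m{\left(q \right)} = 4 - 11 q$
$O{\left(P \right)} = 4 + P \left(1 + P\right)$ ($O{\left(P \right)} = 4 + \left(1 + P\right) P = 4 + P \left(1 + P\right)$)
$\frac{O{\left(-3 \right)}}{l} + \frac{m{\left(19 \right)}}{-414} = \frac{4 - 3 + \left(-3\right)^{2}}{484} + \frac{4 - 209}{-414} = \left(4 - 3 + 9\right) \frac{1}{484} + \left(4 - 209\right) \left(- \frac{1}{414}\right) = 10 \cdot \frac{1}{484} - - \frac{205}{414} = \frac{5}{242} + \frac{205}{414} = \frac{12920}{25047}$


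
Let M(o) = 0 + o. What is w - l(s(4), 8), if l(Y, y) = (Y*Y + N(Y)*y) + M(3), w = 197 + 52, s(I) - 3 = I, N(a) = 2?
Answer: 181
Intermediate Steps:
M(o) = o
s(I) = 3 + I
w = 249
l(Y, y) = 3 + Y**2 + 2*y (l(Y, y) = (Y*Y + 2*y) + 3 = (Y**2 + 2*y) + 3 = 3 + Y**2 + 2*y)
w - l(s(4), 8) = 249 - (3 + (3 + 4)**2 + 2*8) = 249 - (3 + 7**2 + 16) = 249 - (3 + 49 + 16) = 249 - 1*68 = 249 - 68 = 181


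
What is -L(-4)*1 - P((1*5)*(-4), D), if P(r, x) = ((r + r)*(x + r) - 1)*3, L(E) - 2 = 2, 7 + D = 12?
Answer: -1801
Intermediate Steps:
D = 5 (D = -7 + 12 = 5)
L(E) = 4 (L(E) = 2 + 2 = 4)
P(r, x) = -3 + 6*r*(r + x) (P(r, x) = ((2*r)*(r + x) - 1)*3 = (2*r*(r + x) - 1)*3 = (-1 + 2*r*(r + x))*3 = -3 + 6*r*(r + x))
-L(-4)*1 - P((1*5)*(-4), D) = -1*4*1 - (-3 + 6*((1*5)*(-4))² + 6*((1*5)*(-4))*5) = -4*1 - (-3 + 6*(5*(-4))² + 6*(5*(-4))*5) = -4 - (-3 + 6*(-20)² + 6*(-20)*5) = -4 - (-3 + 6*400 - 600) = -4 - (-3 + 2400 - 600) = -4 - 1*1797 = -4 - 1797 = -1801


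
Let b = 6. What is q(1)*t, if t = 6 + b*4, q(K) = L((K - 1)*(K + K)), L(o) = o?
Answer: 0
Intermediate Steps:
q(K) = 2*K*(-1 + K) (q(K) = (K - 1)*(K + K) = (-1 + K)*(2*K) = 2*K*(-1 + K))
t = 30 (t = 6 + 6*4 = 6 + 24 = 30)
q(1)*t = (2*1*(-1 + 1))*30 = (2*1*0)*30 = 0*30 = 0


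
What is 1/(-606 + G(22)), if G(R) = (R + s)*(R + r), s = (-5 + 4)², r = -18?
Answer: -1/514 ≈ -0.0019455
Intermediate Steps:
s = 1 (s = (-1)² = 1)
G(R) = (1 + R)*(-18 + R) (G(R) = (R + 1)*(R - 18) = (1 + R)*(-18 + R))
1/(-606 + G(22)) = 1/(-606 + (-18 + 22² - 17*22)) = 1/(-606 + (-18 + 484 - 374)) = 1/(-606 + 92) = 1/(-514) = -1/514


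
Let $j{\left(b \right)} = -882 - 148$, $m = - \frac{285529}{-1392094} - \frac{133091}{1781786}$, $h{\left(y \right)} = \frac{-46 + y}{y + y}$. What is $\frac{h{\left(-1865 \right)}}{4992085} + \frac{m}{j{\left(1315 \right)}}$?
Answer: $- \frac{21494294519359494351}{169900282308865506435950} \approx -0.00012651$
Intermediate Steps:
$h{\left(y \right)} = \frac{-46 + y}{2 y}$
$m = \frac{80869098060}{620103399971}$ ($m = \left(-285529\right) \left(- \frac{1}{1392094}\right) - \frac{133091}{1781786} = \frac{285529}{1392094} - \frac{133091}{1781786} = \frac{80869098060}{620103399971} \approx 0.13041$)
$j{\left(b \right)} = -1030$
$\frac{h{\left(-1865 \right)}}{4992085} + \frac{m}{j{\left(1315 \right)}} = \frac{\frac{1}{2} \frac{1}{-1865} \left(-46 - 1865\right)}{4992085} + \frac{80869098060}{620103399971 \left(-1030\right)} = \frac{1}{2} \left(- \frac{1}{1865}\right) \left(-1911\right) \frac{1}{4992085} + \frac{80869098060}{620103399971} \left(- \frac{1}{1030}\right) = \frac{1911}{3730} \cdot \frac{1}{4992085} - \frac{8086909806}{63870650197013} = \frac{273}{2660068150} - \frac{8086909806}{63870650197013} = - \frac{21494294519359494351}{169900282308865506435950}$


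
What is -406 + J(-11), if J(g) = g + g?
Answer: -428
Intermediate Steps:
J(g) = 2*g
-406 + J(-11) = -406 + 2*(-11) = -406 - 22 = -428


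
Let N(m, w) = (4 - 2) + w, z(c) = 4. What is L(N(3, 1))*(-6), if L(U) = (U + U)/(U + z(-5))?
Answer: -36/7 ≈ -5.1429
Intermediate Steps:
N(m, w) = 2 + w
L(U) = 2*U/(4 + U) (L(U) = (U + U)/(U + 4) = (2*U)/(4 + U) = 2*U/(4 + U))
L(N(3, 1))*(-6) = (2*(2 + 1)/(4 + (2 + 1)))*(-6) = (2*3/(4 + 3))*(-6) = (2*3/7)*(-6) = (2*3*(⅐))*(-6) = (6/7)*(-6) = -36/7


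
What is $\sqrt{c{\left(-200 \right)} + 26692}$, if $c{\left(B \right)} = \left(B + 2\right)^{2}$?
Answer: $2 \sqrt{16474} \approx 256.7$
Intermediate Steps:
$c{\left(B \right)} = \left(2 + B\right)^{2}$
$\sqrt{c{\left(-200 \right)} + 26692} = \sqrt{\left(2 - 200\right)^{2} + 26692} = \sqrt{\left(-198\right)^{2} + 26692} = \sqrt{39204 + 26692} = \sqrt{65896} = 2 \sqrt{16474}$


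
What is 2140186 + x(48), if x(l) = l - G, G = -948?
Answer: 2141182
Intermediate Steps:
x(l) = 948 + l (x(l) = l - 1*(-948) = l + 948 = 948 + l)
2140186 + x(48) = 2140186 + (948 + 48) = 2140186 + 996 = 2141182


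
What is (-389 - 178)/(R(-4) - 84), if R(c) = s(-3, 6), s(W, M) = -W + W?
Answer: 27/4 ≈ 6.7500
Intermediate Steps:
s(W, M) = 0
R(c) = 0
(-389 - 178)/(R(-4) - 84) = (-389 - 178)/(0 - 84) = -567/(-84) = -567*(-1/84) = 27/4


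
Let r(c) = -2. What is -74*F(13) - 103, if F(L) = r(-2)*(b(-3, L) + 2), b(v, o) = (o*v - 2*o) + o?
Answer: -7503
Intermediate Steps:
b(v, o) = -o + o*v (b(v, o) = (-2*o + o*v) + o = -o + o*v)
F(L) = -4 + 8*L (F(L) = -2*(L*(-1 - 3) + 2) = -2*(L*(-4) + 2) = -2*(-4*L + 2) = -2*(2 - 4*L) = -4 + 8*L)
-74*F(13) - 103 = -74*(-4 + 8*13) - 103 = -74*(-4 + 104) - 103 = -74*100 - 103 = -7400 - 103 = -7503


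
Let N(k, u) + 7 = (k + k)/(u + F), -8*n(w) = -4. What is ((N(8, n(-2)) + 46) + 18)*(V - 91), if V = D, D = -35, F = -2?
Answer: -5838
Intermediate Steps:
V = -35
n(w) = 1/2 (n(w) = -1/8*(-4) = 1/2)
N(k, u) = -7 + 2*k/(-2 + u) (N(k, u) = -7 + (k + k)/(u - 2) = -7 + (2*k)/(-2 + u) = -7 + 2*k/(-2 + u))
((N(8, n(-2)) + 46) + 18)*(V - 91) = (((14 - 7*1/2 + 2*8)/(-2 + 1/2) + 46) + 18)*(-35 - 91) = (((14 - 7/2 + 16)/(-3/2) + 46) + 18)*(-126) = ((-2/3*53/2 + 46) + 18)*(-126) = ((-53/3 + 46) + 18)*(-126) = (85/3 + 18)*(-126) = (139/3)*(-126) = -5838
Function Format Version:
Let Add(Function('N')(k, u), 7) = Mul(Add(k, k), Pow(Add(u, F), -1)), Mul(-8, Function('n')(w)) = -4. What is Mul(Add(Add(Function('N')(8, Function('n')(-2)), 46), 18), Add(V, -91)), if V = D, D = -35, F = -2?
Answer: -5838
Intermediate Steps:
V = -35
Function('n')(w) = Rational(1, 2) (Function('n')(w) = Mul(Rational(-1, 8), -4) = Rational(1, 2))
Function('N')(k, u) = Add(-7, Mul(2, k, Pow(Add(-2, u), -1))) (Function('N')(k, u) = Add(-7, Mul(Add(k, k), Pow(Add(u, -2), -1))) = Add(-7, Mul(Mul(2, k), Pow(Add(-2, u), -1))) = Add(-7, Mul(2, k, Pow(Add(-2, u), -1))))
Mul(Add(Add(Function('N')(8, Function('n')(-2)), 46), 18), Add(V, -91)) = Mul(Add(Add(Mul(Pow(Add(-2, Rational(1, 2)), -1), Add(14, Mul(-7, Rational(1, 2)), Mul(2, 8))), 46), 18), Add(-35, -91)) = Mul(Add(Add(Mul(Pow(Rational(-3, 2), -1), Add(14, Rational(-7, 2), 16)), 46), 18), -126) = Mul(Add(Add(Mul(Rational(-2, 3), Rational(53, 2)), 46), 18), -126) = Mul(Add(Add(Rational(-53, 3), 46), 18), -126) = Mul(Add(Rational(85, 3), 18), -126) = Mul(Rational(139, 3), -126) = -5838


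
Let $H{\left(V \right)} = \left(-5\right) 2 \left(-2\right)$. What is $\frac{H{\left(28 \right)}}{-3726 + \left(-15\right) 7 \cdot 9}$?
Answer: $- \frac{20}{4671} \approx -0.0042817$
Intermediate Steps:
$H{\left(V \right)} = 20$ ($H{\left(V \right)} = \left(-10\right) \left(-2\right) = 20$)
$\frac{H{\left(28 \right)}}{-3726 + \left(-15\right) 7 \cdot 9} = \frac{20}{-3726 + \left(-15\right) 7 \cdot 9} = \frac{20}{-3726 - 945} = \frac{20}{-4671} = 20 \left(- \frac{1}{4671}\right) = - \frac{20}{4671}$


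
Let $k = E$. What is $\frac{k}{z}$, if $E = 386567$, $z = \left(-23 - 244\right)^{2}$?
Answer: $\frac{386567}{71289} \approx 5.4225$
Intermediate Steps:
$z = 71289$ ($z = \left(-267\right)^{2} = 71289$)
$k = 386567$
$\frac{k}{z} = \frac{386567}{71289}$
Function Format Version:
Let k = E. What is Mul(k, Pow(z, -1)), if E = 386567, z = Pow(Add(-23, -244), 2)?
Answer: Rational(386567, 71289) ≈ 5.4225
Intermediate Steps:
z = 71289 (z = Pow(-267, 2) = 71289)
k = 386567
Mul(k, Pow(z, -1)) = Mul(386567, Pow(71289, -1)) = Mul(386567, Rational(1, 71289)) = Rational(386567, 71289)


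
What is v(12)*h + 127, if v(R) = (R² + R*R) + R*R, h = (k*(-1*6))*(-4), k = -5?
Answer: -51713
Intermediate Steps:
h = -120 (h = -(-5)*6*(-4) = -5*(-6)*(-4) = 30*(-4) = -120)
v(R) = 3*R² (v(R) = (R² + R²) + R² = 2*R² + R² = 3*R²)
v(12)*h + 127 = (3*12²)*(-120) + 127 = (3*144)*(-120) + 127 = 432*(-120) + 127 = -51840 + 127 = -51713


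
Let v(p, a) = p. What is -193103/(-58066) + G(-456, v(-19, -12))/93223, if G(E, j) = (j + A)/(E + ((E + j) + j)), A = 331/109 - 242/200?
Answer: 93203501551655737/28026256482445000 ≈ 3.3256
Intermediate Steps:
A = 19911/10900 (A = 331*(1/109) - 242*1/200 = 331/109 - 121/100 = 19911/10900 ≈ 1.8267)
G(E, j) = (19911/10900 + j)/(2*E + 2*j) (G(E, j) = (j + 19911/10900)/(E + ((E + j) + j)) = (19911/10900 + j)/(E + (E + 2*j)) = (19911/10900 + j)/(2*E + 2*j))
-193103/(-58066) + G(-456, v(-19, -12))/93223 = -193103/(-58066) + ((19911/21800 + (½)*(-19))/(-456 - 19))/93223 = -193103*(-1/58066) + ((19911/21800 - 19/2)/(-475))*(1/93223) = 193103/58066 - 1/475*(-187189/21800)*(1/93223) = 193103/58066 + (187189/10355000)*(1/93223) = 193103/58066 + 187189/965324165000 = 93203501551655737/28026256482445000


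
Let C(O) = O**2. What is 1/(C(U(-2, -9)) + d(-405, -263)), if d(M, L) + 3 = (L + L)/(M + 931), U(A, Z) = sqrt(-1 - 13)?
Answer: -1/18 ≈ -0.055556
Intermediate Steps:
U(A, Z) = I*sqrt(14) (U(A, Z) = sqrt(-14) = I*sqrt(14))
d(M, L) = -3 + 2*L/(931 + M) (d(M, L) = -3 + (L + L)/(M + 931) = -3 + (2*L)/(931 + M) = -3 + 2*L/(931 + M))
1/(C(U(-2, -9)) + d(-405, -263)) = 1/((I*sqrt(14))**2 + (-2793 - 3*(-405) + 2*(-263))/(931 - 405)) = 1/(-14 + (-2793 + 1215 - 526)/526) = 1/(-14 + (1/526)*(-2104)) = 1/(-14 - 4) = 1/(-18) = -1/18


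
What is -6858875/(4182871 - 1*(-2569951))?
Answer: -6858875/6752822 ≈ -1.0157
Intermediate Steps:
-6858875/(4182871 - 1*(-2569951)) = -6858875/(4182871 + 2569951) = -6858875/6752822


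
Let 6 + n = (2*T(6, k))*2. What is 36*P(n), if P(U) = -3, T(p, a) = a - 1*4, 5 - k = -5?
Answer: -108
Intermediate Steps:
k = 10 (k = 5 - 1*(-5) = 5 + 5 = 10)
T(p, a) = -4 + a (T(p, a) = a - 4 = -4 + a)
n = 18 (n = -6 + (2*(-4 + 10))*2 = -6 + (2*6)*2 = -6 + 12*2 = -6 + 24 = 18)
36*P(n) = 36*(-3) = -108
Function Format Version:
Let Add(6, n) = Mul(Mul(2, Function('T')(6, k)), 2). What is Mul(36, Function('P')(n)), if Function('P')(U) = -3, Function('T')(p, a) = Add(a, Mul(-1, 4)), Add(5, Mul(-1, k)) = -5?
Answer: -108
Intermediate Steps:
k = 10 (k = Add(5, Mul(-1, -5)) = Add(5, 5) = 10)
Function('T')(p, a) = Add(-4, a) (Function('T')(p, a) = Add(a, -4) = Add(-4, a))
n = 18 (n = Add(-6, Mul(Mul(2, Add(-4, 10)), 2)) = Add(-6, Mul(Mul(2, 6), 2)) = Add(-6, Mul(12, 2)) = Add(-6, 24) = 18)
Mul(36, Function('P')(n)) = Mul(36, -3) = -108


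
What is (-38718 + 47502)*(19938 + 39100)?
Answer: 518589792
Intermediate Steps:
(-38718 + 47502)*(19938 + 39100) = 8784*59038 = 518589792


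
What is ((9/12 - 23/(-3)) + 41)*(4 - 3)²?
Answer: 593/12 ≈ 49.417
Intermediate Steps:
((9/12 - 23/(-3)) + 41)*(4 - 3)² = ((9*(1/12) - 23*(-⅓)) + 41)*1² = ((¾ + 23/3) + 41)*1 = (101/12 + 41)*1 = (593/12)*1 = 593/12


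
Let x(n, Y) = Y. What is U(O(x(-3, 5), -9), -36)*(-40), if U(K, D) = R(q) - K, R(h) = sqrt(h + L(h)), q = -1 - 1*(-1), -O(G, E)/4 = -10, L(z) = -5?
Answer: 1600 - 40*I*sqrt(5) ≈ 1600.0 - 89.443*I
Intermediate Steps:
O(G, E) = 40 (O(G, E) = -4*(-10) = 40)
q = 0 (q = -1 + 1 = 0)
R(h) = sqrt(-5 + h) (R(h) = sqrt(h - 5) = sqrt(-5 + h))
U(K, D) = -K + I*sqrt(5) (U(K, D) = sqrt(-5 + 0) - K = sqrt(-5) - K = I*sqrt(5) - K = -K + I*sqrt(5))
U(O(x(-3, 5), -9), -36)*(-40) = (-1*40 + I*sqrt(5))*(-40) = (-40 + I*sqrt(5))*(-40) = 1600 - 40*I*sqrt(5)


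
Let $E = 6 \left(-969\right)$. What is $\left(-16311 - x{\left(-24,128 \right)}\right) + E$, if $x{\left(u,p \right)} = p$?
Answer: $-22253$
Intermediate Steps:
$E = -5814$
$\left(-16311 - x{\left(-24,128 \right)}\right) + E = \left(-16311 - 128\right) - 5814 = -16439 - 5814 = -22253$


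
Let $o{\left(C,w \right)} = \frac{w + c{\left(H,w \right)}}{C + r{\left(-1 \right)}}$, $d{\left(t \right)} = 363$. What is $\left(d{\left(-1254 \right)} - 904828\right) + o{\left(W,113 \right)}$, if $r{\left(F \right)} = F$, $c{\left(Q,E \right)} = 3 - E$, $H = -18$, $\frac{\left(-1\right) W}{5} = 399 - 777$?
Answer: $- \frac{1708534382}{1889} \approx -9.0447 \cdot 10^{5}$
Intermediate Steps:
$W = 1890$ ($W = - 5 \left(399 - 777\right) = \left(-5\right) \left(-378\right) = 1890$)
$o{\left(C,w \right)} = \frac{3}{-1 + C}$ ($o{\left(C,w \right)} = \frac{w - \left(-3 + w\right)}{C - 1} = \frac{3}{-1 + C}$)
$\left(d{\left(-1254 \right)} - 904828\right) + o{\left(W,113 \right)} = \left(363 - 904828\right) + \frac{3}{-1 + 1890} = -904465 + \frac{3}{1889} = - \frac{1708534382}{1889}$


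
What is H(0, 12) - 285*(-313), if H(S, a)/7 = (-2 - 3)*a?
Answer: 88785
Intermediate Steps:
H(S, a) = -35*a (H(S, a) = 7*((-2 - 3)*a) = 7*(-5*a) = -35*a)
H(0, 12) - 285*(-313) = -35*12 - 285*(-313) = -420 + 89205 = 88785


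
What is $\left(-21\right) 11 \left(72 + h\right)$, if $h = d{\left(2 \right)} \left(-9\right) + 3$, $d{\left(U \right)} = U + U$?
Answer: $-9009$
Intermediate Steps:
$d{\left(U \right)} = 2 U$
$h = -33$ ($h = 2 \cdot 2 \left(-9\right) + 3 = 4 \left(-9\right) + 3 = -36 + 3 = -33$)
$\left(-21\right) 11 \left(72 + h\right) = \left(-21\right) 11 \left(72 - 33\right) = \left(-231\right) 39 = -9009$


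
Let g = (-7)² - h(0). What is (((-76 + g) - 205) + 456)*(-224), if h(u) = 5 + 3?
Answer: -48384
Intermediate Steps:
h(u) = 8
g = 41 (g = (-7)² - 1*8 = 49 - 8 = 41)
(((-76 + g) - 205) + 456)*(-224) = (((-76 + 41) - 205) + 456)*(-224) = ((-35 - 205) + 456)*(-224) = (-240 + 456)*(-224) = 216*(-224) = -48384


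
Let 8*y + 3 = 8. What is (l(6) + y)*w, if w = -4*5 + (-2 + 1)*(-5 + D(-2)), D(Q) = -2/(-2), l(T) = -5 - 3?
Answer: 118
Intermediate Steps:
l(T) = -8
D(Q) = 1 (D(Q) = -2*(-½) = 1)
y = 5/8 (y = -3/8 + (⅛)*8 = -3/8 + 1 = 5/8 ≈ 0.62500)
w = -16 (w = -4*5 + (-2 + 1)*(-5 + 1) = -20 - 1*(-4) = -20 + 4 = -16)
(l(6) + y)*w = (-8 + 5/8)*(-16) = -59/8*(-16) = 118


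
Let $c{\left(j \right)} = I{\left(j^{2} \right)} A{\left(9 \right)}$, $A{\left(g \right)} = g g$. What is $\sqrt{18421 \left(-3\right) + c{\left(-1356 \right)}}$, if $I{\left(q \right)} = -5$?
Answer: $2 i \sqrt{13917} \approx 235.94 i$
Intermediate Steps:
$A{\left(g \right)} = g^{2}$
$c{\left(j \right)} = -405$ ($c{\left(j \right)} = - 5 \cdot 9^{2} = \left(-5\right) 81 = -405$)
$\sqrt{18421 \left(-3\right) + c{\left(-1356 \right)}} = \sqrt{18421 \left(-3\right) - 405} = \sqrt{-55263 - 405} = \sqrt{-55668} = 2 i \sqrt{13917}$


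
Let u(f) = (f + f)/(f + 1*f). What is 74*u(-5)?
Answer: 74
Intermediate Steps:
u(f) = 1 (u(f) = (2*f)/(f + f) = (2*f)/((2*f)) = (2*f)*(1/(2*f)) = 1)
74*u(-5) = 74*1 = 74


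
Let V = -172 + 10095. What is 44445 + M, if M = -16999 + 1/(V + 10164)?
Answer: 551307803/20087 ≈ 27446.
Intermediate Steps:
V = 9923
M = -341458912/20087 (M = -16999 + 1/(9923 + 10164) = -16999 + 1/20087 = -341458912/20087 ≈ -16999.)
44445 + M = 44445 - 341458912/20087 = 551307803/20087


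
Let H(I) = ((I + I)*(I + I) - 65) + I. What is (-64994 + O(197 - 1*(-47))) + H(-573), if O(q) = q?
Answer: 1247928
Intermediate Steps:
H(I) = -65 + I + 4*I² (H(I) = ((2*I)*(2*I) - 65) + I = (4*I² - 65) + I = (-65 + 4*I²) + I = -65 + I + 4*I²)
(-64994 + O(197 - 1*(-47))) + H(-573) = (-64994 + (197 - 1*(-47))) + (-65 - 573 + 4*(-573)²) = (-64994 + (197 + 47)) + (-65 - 573 + 4*328329) = (-64994 + 244) + (-65 - 573 + 1313316) = -64750 + 1312678 = 1247928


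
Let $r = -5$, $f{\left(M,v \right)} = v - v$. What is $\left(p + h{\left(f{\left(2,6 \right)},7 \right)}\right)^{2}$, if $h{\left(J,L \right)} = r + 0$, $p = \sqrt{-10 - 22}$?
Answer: $\left(5 - 4 i \sqrt{2}\right)^{2} \approx -7.0 - 56.569 i$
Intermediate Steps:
$f{\left(M,v \right)} = 0$
$p = 4 i \sqrt{2}$ ($p = \sqrt{-32} = 4 i \sqrt{2} \approx 5.6569 i$)
$h{\left(J,L \right)} = -5$ ($h{\left(J,L \right)} = -5 + 0 = -5$)
$\left(p + h{\left(f{\left(2,6 \right)},7 \right)}\right)^{2} = \left(4 i \sqrt{2} - 5\right)^{2} = \left(-5 + 4 i \sqrt{2}\right)^{2}$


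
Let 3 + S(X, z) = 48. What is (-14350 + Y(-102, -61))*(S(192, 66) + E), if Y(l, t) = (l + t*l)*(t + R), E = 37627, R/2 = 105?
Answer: 33811750160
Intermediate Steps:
S(X, z) = 45 (S(X, z) = -3 + 48 = 45)
R = 210 (R = 2*105 = 210)
Y(l, t) = (210 + t)*(l + l*t) (Y(l, t) = (l + t*l)*(t + 210) = (l + l*t)*(210 + t) = (210 + t)*(l + l*t))
(-14350 + Y(-102, -61))*(S(192, 66) + E) = (-14350 - 102*(210 + (-61)² + 211*(-61)))*(45 + 37627) = (-14350 - 102*(210 + 3721 - 12871))*37672 = (-14350 - 102*(-8940))*37672 = (-14350 + 911880)*37672 = 897530*37672 = 33811750160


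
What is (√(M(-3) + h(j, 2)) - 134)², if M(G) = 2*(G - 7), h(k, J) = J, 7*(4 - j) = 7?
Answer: 17938 - 804*I*√2 ≈ 17938.0 - 1137.0*I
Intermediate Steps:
j = 3 (j = 4 - ⅐*7 = 4 - 1 = 3)
M(G) = -14 + 2*G (M(G) = 2*(-7 + G) = -14 + 2*G)
(√(M(-3) + h(j, 2)) - 134)² = (√((-14 + 2*(-3)) + 2) - 134)² = (√((-14 - 6) + 2) - 134)² = (√(-20 + 2) - 134)² = (√(-18) - 134)² = (3*I*√2 - 134)² = (-134 + 3*I*√2)²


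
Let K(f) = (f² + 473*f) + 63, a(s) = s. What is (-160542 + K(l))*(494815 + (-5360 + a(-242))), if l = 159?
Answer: -29348377083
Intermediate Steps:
K(f) = 63 + f² + 473*f
(-160542 + K(l))*(494815 + (-5360 + a(-242))) = (-160542 + (63 + 159² + 473*159))*(494815 + (-5360 - 242)) = (-160542 + (63 + 25281 + 75207))*(494815 - 5602) = (-160542 + 100551)*489213 = -59991*489213 = -29348377083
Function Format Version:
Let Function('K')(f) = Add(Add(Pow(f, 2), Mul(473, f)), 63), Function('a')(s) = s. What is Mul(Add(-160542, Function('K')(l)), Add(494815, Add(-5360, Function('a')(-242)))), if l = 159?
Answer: -29348377083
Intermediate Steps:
Function('K')(f) = Add(63, Pow(f, 2), Mul(473, f))
Mul(Add(-160542, Function('K')(l)), Add(494815, Add(-5360, Function('a')(-242)))) = Mul(Add(-160542, Add(63, Pow(159, 2), Mul(473, 159))), Add(494815, Add(-5360, -242))) = Mul(Add(-160542, Add(63, 25281, 75207)), Add(494815, -5602)) = Mul(Add(-160542, 100551), 489213) = Mul(-59991, 489213) = -29348377083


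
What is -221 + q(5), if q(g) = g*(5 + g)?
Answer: -171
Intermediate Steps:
-221 + q(5) = -221 + 5*(5 + 5) = -221 + 5*10 = -221 + 50 = -171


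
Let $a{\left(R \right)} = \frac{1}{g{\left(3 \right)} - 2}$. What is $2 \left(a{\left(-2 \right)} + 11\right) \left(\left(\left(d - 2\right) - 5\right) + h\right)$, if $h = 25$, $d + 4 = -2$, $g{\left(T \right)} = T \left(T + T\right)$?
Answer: $\frac{531}{2} \approx 265.5$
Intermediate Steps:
$g{\left(T \right)} = 2 T^{2}$ ($g{\left(T \right)} = T 2 T = 2 T^{2}$)
$d = -6$ ($d = -4 - 2 = -6$)
$a{\left(R \right)} = \frac{1}{16}$ ($a{\left(R \right)} = \frac{1}{2 \cdot 3^{2} - 2} = \frac{1}{2 \cdot 9 - 2} = \frac{1}{18 - 2} = \frac{1}{16}$)
$2 \left(a{\left(-2 \right)} + 11\right) \left(\left(\left(d - 2\right) - 5\right) + h\right) = 2 \left(\frac{1}{16} + 11\right) \left(\left(\left(-6 - 2\right) - 5\right) + 25\right) = 2 \cdot \frac{177}{16} \left(\left(-8 - 5\right) + 25\right) = \frac{177 \left(-13 + 25\right)}{8} = \frac{177}{8} \cdot 12 = \frac{531}{2}$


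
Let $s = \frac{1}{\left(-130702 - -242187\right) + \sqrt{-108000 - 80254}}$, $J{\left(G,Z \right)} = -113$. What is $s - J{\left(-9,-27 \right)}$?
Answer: $\frac{127680697692}{1129917589} - \frac{i \sqrt{188254}}{12429093479} \approx 113.0 - 3.4909 \cdot 10^{-8} i$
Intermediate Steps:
$s = \frac{1}{111485 + i \sqrt{188254}}$ ($s = \frac{1}{\left(-130702 + 242187\right) + \sqrt{-188254}} = \frac{1}{111485 + i \sqrt{188254}} \approx 8.9697 \cdot 10^{-6} - 3.491 \cdot 10^{-8} i$)
$s - J{\left(-9,-27 \right)} = \left(\frac{10135}{1129917589} - \frac{i \sqrt{188254}}{12429093479}\right) - -113 = \left(\frac{10135}{1129917589} - \frac{i \sqrt{188254}}{12429093479}\right) + 113 = \frac{127680697692}{1129917589} - \frac{i \sqrt{188254}}{12429093479}$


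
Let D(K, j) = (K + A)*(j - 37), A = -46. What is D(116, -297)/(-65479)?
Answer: 23380/65479 ≈ 0.35706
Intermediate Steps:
D(K, j) = (-46 + K)*(-37 + j) (D(K, j) = (K - 46)*(j - 37) = (-46 + K)*(-37 + j))
D(116, -297)/(-65479) = (1702 - 46*(-297) - 37*116 + 116*(-297))/(-65479) = (1702 + 13662 - 4292 - 34452)*(-1/65479) = -23380*(-1/65479) = 23380/65479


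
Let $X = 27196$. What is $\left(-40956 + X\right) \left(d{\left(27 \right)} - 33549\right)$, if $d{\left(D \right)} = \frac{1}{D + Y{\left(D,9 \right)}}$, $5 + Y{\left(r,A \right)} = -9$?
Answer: $\frac{6001231360}{13} \approx 4.6163 \cdot 10^{8}$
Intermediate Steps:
$Y{\left(r,A \right)} = -14$ ($Y{\left(r,A \right)} = -5 - 9 = -14$)
$d{\left(D \right)} = \frac{1}{-14 + D}$ ($d{\left(D \right)} = \frac{1}{D - 14} = \frac{1}{-14 + D}$)
$\left(-40956 + X\right) \left(d{\left(27 \right)} - 33549\right) = \left(-40956 + 27196\right) \left(\frac{1}{-14 + 27} - 33549\right) = - 13760 \left(\frac{1}{13} - 33549\right) = \left(-13760\right) \left(- \frac{436136}{13}\right) = \frac{6001231360}{13}$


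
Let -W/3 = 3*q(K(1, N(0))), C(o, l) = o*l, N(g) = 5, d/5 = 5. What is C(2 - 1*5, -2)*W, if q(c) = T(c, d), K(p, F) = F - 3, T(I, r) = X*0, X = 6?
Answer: 0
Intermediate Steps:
d = 25 (d = 5*5 = 25)
T(I, r) = 0 (T(I, r) = 6*0 = 0)
K(p, F) = -3 + F
q(c) = 0
C(o, l) = l*o
W = 0 (W = -9*0 = -3*0 = 0)
C(2 - 1*5, -2)*W = -2*(2 - 1*5)*0 = -2*(2 - 5)*0 = -2*(-3)*0 = 6*0 = 0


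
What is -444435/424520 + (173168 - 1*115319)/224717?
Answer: -15062808483/19079372168 ≈ -0.78948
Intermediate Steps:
-444435/424520 + (173168 - 1*115319)/224717 = -444435*1/424520 + (173168 - 115319)*(1/224717) = -88887/84904 + 57849*(1/224717) = -88887/84904 + 57849/224717 = -15062808483/19079372168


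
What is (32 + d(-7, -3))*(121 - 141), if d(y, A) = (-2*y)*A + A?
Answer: 260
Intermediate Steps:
d(y, A) = A - 2*A*y (d(y, A) = -2*A*y + A = A - 2*A*y)
(32 + d(-7, -3))*(121 - 141) = (32 - 3*(1 - 2*(-7)))*(121 - 141) = (32 - 3*(1 + 14))*(-20) = (32 - 3*15)*(-20) = (32 - 45)*(-20) = -13*(-20) = 260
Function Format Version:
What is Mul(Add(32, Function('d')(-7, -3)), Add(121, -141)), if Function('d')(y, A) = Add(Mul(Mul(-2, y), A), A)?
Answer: 260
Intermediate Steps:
Function('d')(y, A) = Add(A, Mul(-2, A, y)) (Function('d')(y, A) = Add(Mul(-2, A, y), A) = Add(A, Mul(-2, A, y)))
Mul(Add(32, Function('d')(-7, -3)), Add(121, -141)) = Mul(Add(32, Mul(-3, Add(1, Mul(-2, -7)))), Add(121, -141)) = Mul(Add(32, Mul(-3, Add(1, 14))), -20) = Mul(Add(32, Mul(-3, 15)), -20) = Mul(Add(32, -45), -20) = Mul(-13, -20) = 260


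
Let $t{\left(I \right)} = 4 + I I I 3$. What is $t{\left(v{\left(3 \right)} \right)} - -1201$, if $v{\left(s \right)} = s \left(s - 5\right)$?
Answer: $557$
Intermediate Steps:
$v{\left(s \right)} = s \left(-5 + s\right)$
$t{\left(I \right)} = 4 + 3 I^{3}$ ($t{\left(I \right)} = 4 + I^{2} I 3 = 4 + I^{3} \cdot 3 = 4 + 3 I^{3}$)
$t{\left(v{\left(3 \right)} \right)} - -1201 = \left(4 + 3 \left(3 \left(-5 + 3\right)\right)^{3}\right) - -1201 = \left(4 + 3 \left(3 \left(-2\right)\right)^{3}\right) + 1201 = \left(4 + 3 \left(-6\right)^{3}\right) + 1201 = \left(4 + 3 \left(-216\right)\right) + 1201 = \left(4 - 648\right) + 1201 = -644 + 1201 = 557$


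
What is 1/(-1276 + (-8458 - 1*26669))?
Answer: -1/36403 ≈ -2.7470e-5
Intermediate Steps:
1/(-1276 + (-8458 - 1*26669)) = 1/(-1276 + (-8458 - 26669)) = 1/(-1276 - 35127) = 1/(-36403) = -1/36403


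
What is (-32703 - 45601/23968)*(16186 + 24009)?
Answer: -31507699065475/23968 ≈ -1.3146e+9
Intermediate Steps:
(-32703 - 45601/23968)*(16186 + 24009) = (-32703 - 45601*1/23968)*40195 = (-32703 - 45601/23968)*40195 = -783871105/23968*40195 = -31507699065475/23968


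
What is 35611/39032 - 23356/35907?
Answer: 367052785/1401522024 ≈ 0.26190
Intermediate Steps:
35611/39032 - 23356/35907 = 367052785/1401522024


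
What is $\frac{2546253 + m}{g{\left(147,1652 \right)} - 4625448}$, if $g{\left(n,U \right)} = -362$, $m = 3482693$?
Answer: $- \frac{430639}{330415} \approx -1.3033$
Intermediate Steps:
$\frac{2546253 + m}{g{\left(147,1652 \right)} - 4625448} = \frac{2546253 + 3482693}{-362 - 4625448} = \frac{6028946}{-4625810} = 6028946 \left(- \frac{1}{4625810}\right) = - \frac{430639}{330415}$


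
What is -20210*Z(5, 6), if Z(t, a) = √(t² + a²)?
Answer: -20210*√61 ≈ -1.5785e+5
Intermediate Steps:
Z(t, a) = √(a² + t²)
-20210*Z(5, 6) = -20210*√(6² + 5²) = -20210*√(36 + 25) = -20210*√61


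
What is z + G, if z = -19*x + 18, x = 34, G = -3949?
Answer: -4577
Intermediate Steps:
z = -628 (z = -19*34 + 18 = -646 + 18 = -628)
z + G = -628 - 3949 = -4577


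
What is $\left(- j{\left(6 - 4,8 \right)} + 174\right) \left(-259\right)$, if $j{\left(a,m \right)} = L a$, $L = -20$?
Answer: $-55426$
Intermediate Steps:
$j{\left(a,m \right)} = - 20 a$
$\left(- j{\left(6 - 4,8 \right)} + 174\right) \left(-259\right) = \left(- \left(-20\right) \left(6 - 4\right) + 174\right) \left(-259\right) = \left(- \left(-20\right) 2 + 174\right) \left(-259\right) = \left(\left(-1\right) \left(-40\right) + 174\right) \left(-259\right) = \left(40 + 174\right) \left(-259\right) = 214 \left(-259\right) = -55426$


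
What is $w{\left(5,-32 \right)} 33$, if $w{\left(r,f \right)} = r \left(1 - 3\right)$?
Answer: $-330$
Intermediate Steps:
$w{\left(r,f \right)} = - 2 r$ ($w{\left(r,f \right)} = r \left(-2\right) = - 2 r$)
$w{\left(5,-32 \right)} 33 = \left(-2\right) 5 \cdot 33 = \left(-10\right) 33 = -330$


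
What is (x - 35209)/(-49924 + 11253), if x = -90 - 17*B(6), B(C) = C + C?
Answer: 35503/38671 ≈ 0.91808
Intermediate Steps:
B(C) = 2*C
x = -294 (x = -90 - 34*6 = -90 - 17*12 = -90 - 204 = -294)
(x - 35209)/(-49924 + 11253) = (-294 - 35209)/(-49924 + 11253) = -35503/(-38671) = -35503*(-1/38671) = 35503/38671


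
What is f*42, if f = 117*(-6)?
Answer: -29484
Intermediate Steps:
f = -702
f*42 = -702*42 = -29484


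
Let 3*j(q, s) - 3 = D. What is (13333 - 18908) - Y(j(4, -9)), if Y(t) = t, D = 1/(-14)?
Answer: -234191/42 ≈ -5576.0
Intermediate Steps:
D = -1/14 ≈ -0.071429
j(q, s) = 41/42 (j(q, s) = 1 + (1/3)*(-1/14) = 1 - 1/42 = 41/42)
(13333 - 18908) - Y(j(4, -9)) = (13333 - 18908) - 1*41/42 = -5575 - 41/42 = -234191/42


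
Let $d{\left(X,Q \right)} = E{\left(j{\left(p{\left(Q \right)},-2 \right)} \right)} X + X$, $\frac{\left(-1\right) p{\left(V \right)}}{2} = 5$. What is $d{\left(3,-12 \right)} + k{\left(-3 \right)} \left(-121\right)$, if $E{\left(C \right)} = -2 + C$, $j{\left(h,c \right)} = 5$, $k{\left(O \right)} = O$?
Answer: $375$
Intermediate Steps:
$p{\left(V \right)} = -10$ ($p{\left(V \right)} = \left(-2\right) 5 = -10$)
$d{\left(X,Q \right)} = 4 X$ ($d{\left(X,Q \right)} = \left(-2 + 5\right) X + X = 3 X + X = 4 X$)
$d{\left(3,-12 \right)} + k{\left(-3 \right)} \left(-121\right) = 4 \cdot 3 - -363 = 12 + 363 = 375$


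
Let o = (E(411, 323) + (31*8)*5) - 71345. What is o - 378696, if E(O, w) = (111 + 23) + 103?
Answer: -448564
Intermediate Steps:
E(O, w) = 237 (E(O, w) = 134 + 103 = 237)
o = -69868 (o = (237 + (31*8)*5) - 71345 = (237 + 248*5) - 71345 = (237 + 1240) - 71345 = 1477 - 71345 = -69868)
o - 378696 = -69868 - 378696 = -448564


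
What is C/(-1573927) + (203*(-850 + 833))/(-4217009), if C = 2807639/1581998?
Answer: 8580975423638095/10500138886581977314 ≈ 0.00081723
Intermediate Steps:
C = 2807639/1581998 (C = 2807639*(1/1581998) = 2807639/1581998 ≈ 1.7747)
C/(-1573927) + (203*(-850 + 833))/(-4217009) = (2807639/1581998)/(-1573927) + (203*(-850 + 833))/(-4217009) = (2807639/1581998)*(-1/1573927) + (203*(-17))*(-1/4217009) = -2807639/2489949366146 - 3451*(-1/4217009) = -2807639/2489949366146 + 3451/4217009 = 8580975423638095/10500138886581977314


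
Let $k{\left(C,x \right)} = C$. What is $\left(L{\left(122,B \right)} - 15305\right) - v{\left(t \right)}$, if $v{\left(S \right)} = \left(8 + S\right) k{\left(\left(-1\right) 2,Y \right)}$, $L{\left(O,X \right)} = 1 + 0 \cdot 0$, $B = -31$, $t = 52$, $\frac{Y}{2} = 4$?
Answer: $-15184$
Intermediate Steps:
$Y = 8$ ($Y = 2 \cdot 4 = 8$)
$L{\left(O,X \right)} = 1$ ($L{\left(O,X \right)} = 1 + 0 = 1$)
$v{\left(S \right)} = -16 - 2 S$ ($v{\left(S \right)} = \left(8 + S\right) \left(\left(-1\right) 2\right) = \left(8 + S\right) \left(-2\right) = -16 - 2 S$)
$\left(L{\left(122,B \right)} - 15305\right) - v{\left(t \right)} = \left(1 - 15305\right) - \left(-16 - 104\right) = -15304 - -120 = -15304 + 120 = -15184$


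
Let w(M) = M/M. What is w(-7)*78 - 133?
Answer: -55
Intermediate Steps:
w(M) = 1
w(-7)*78 - 133 = 1*78 - 133 = 78 - 133 = -55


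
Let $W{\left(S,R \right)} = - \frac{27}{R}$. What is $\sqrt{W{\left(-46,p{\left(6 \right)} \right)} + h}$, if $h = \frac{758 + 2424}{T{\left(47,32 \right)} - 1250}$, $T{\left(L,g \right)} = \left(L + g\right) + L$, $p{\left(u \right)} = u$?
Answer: $\frac{2 i \sqrt{144715}}{281} \approx 2.7076 i$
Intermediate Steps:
$T{\left(L,g \right)} = g + 2 L$
$h = - \frac{1591}{562}$ ($h = \frac{758 + 2424}{\left(32 + 2 \cdot 47\right) - 1250} = \frac{3182}{\left(32 + 94\right) - 1250} = \frac{3182}{126 - 1250} = \frac{3182}{-1124} = 3182 \left(- \frac{1}{1124}\right) = - \frac{1591}{562} \approx -2.831$)
$\sqrt{W{\left(-46,p{\left(6 \right)} \right)} + h} = \sqrt{- \frac{27}{6} - \frac{1591}{562}} = \sqrt{\left(-27\right) \frac{1}{6} - \frac{1591}{562}} = \sqrt{- \frac{9}{2} - \frac{1591}{562}} = \sqrt{- \frac{2060}{281}} = \frac{2 i \sqrt{144715}}{281}$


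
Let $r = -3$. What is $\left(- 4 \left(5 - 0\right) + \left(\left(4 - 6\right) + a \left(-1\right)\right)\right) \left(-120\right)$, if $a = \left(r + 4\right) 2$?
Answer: $2880$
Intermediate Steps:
$a = 2$ ($a = \left(-3 + 4\right) 2 = 1 \cdot 2 = 2$)
$\left(- 4 \left(5 - 0\right) + \left(\left(4 - 6\right) + a \left(-1\right)\right)\right) \left(-120\right) = \left(- 4 \left(5 - 0\right) + \left(\left(4 - 6\right) + 2 \left(-1\right)\right)\right) \left(-120\right) = \left(- 4 \left(5 + 0\right) + \left(\left(4 - 6\right) - 2\right)\right) \left(-120\right) = \left(\left(-4\right) 5 - 4\right) \left(-120\right) = \left(-20 - 4\right) \left(-120\right) = \left(-24\right) \left(-120\right) = 2880$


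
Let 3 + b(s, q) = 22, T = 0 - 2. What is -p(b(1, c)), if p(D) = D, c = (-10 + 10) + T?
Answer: -19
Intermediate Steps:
T = -2
c = -2 (c = (-10 + 10) - 2 = 0 - 2 = -2)
b(s, q) = 19 (b(s, q) = -3 + 22 = 19)
-p(b(1, c)) = -1*19 = -19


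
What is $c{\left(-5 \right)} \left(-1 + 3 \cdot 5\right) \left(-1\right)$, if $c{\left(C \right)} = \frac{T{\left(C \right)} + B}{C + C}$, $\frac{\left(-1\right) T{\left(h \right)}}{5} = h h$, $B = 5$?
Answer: $-168$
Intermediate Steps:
$T{\left(h \right)} = - 5 h^{2}$ ($T{\left(h \right)} = - 5 h h = - 5 h^{2}$)
$c{\left(C \right)} = \frac{5 - 5 C^{2}}{2 C}$ ($c{\left(C \right)} = \frac{- 5 C^{2} + 5}{C + C} = \frac{5 - 5 C^{2}}{2 C}$)
$c{\left(-5 \right)} \left(-1 + 3 \cdot 5\right) \left(-1\right) = \frac{5 \left(1 - \left(-5\right)^{2}\right)}{2 \left(-5\right)} \left(-1 + 3 \cdot 5\right) \left(-1\right) = \frac{5}{2} \left(- \frac{1}{5}\right) \left(1 - 25\right) \left(-1 + 15\right) \left(-1\right) = \frac{5}{2} \left(- \frac{1}{5}\right) \left(1 - 25\right) 14 \left(-1\right) = \frac{5}{2} \left(- \frac{1}{5}\right) \left(-24\right) 14 \left(-1\right) = 12 \cdot 14 \left(-1\right) = 168 \left(-1\right) = -168$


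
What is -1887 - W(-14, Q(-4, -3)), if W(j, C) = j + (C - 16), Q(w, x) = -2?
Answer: -1855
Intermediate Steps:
W(j, C) = -16 + C + j (W(j, C) = j + (-16 + C) = -16 + C + j)
-1887 - W(-14, Q(-4, -3)) = -1887 - (-16 - 2 - 14) = -1887 - 1*(-32) = -1887 + 32 = -1855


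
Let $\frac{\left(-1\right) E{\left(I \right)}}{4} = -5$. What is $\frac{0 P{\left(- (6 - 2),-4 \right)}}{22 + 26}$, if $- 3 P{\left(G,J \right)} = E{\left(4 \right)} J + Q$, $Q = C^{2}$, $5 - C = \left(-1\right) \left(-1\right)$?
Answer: $0$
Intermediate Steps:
$E{\left(I \right)} = 20$ ($E{\left(I \right)} = \left(-4\right) \left(-5\right) = 20$)
$C = 4$ ($C = 5 - \left(-1\right) \left(-1\right) = 5 - 1 = 4$)
$Q = 16$ ($Q = 4^{2} = 16$)
$P{\left(G,J \right)} = - \frac{16}{3} - \frac{20 J}{3}$ ($P{\left(G,J \right)} = - \frac{20 J + 16}{3} = - \frac{16 + 20 J}{3} = - \frac{16}{3} - \frac{20 J}{3}$)
$\frac{0 P{\left(- (6 - 2),-4 \right)}}{22 + 26} = \frac{0 \left(- \frac{16}{3} - - \frac{80}{3}\right)}{22 + 26} = \frac{0 \left(- \frac{16}{3} + \frac{80}{3}\right)}{48} = 0 \cdot \frac{64}{3} \cdot \frac{1}{48} = 0 \cdot \frac{1}{48} = 0$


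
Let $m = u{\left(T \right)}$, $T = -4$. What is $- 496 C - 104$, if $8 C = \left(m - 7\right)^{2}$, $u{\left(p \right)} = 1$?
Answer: $-2336$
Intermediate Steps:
$m = 1$
$C = \frac{9}{2}$ ($C = \frac{\left(1 - 7\right)^{2}}{8} = \frac{\left(-6\right)^{2}}{8} = \frac{1}{8} \cdot 36 = \frac{9}{2} \approx 4.5$)
$- 496 C - 104 = \left(-496\right) \frac{9}{2} - 104 = -2232 - 104 = -2336$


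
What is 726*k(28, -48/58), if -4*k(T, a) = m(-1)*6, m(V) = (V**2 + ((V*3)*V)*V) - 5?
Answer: 7623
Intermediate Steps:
m(V) = -5 + V**2 + 3*V**3 (m(V) = (V**2 + ((3*V)*V)*V) - 5 = (V**2 + (3*V**2)*V) - 5 = (V**2 + 3*V**3) - 5 = -5 + V**2 + 3*V**3)
k(T, a) = 21/2 (k(T, a) = -(-5 + (-1)**2 + 3*(-1)**3)*6/4 = -(-5 + 1 + 3*(-1))*6/4 = -(-5 + 1 - 3)*6/4 = -(-7)*6/4 = -1/4*(-42) = 21/2)
726*k(28, -48/58) = 726*(21/2) = 7623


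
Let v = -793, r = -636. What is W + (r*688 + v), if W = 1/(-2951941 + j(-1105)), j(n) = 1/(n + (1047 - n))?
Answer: -1354834551272633/3090682226 ≈ -4.3836e+5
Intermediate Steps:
j(n) = 1/1047
W = -1047/3090682226 (W = 1/(-2951941 + 1/1047) = 1/(-3090682226/1047) = -1047/3090682226 ≈ -3.3876e-7)
W + (r*688 + v) = -1047/3090682226 + (-636*688 - 793) = -1047/3090682226 + (-437568 - 793) = -1047/3090682226 - 438361 = -1354834551272633/3090682226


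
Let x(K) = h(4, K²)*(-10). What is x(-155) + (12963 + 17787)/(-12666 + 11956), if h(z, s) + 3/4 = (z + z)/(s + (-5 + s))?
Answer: -48864037/1364478 ≈ -35.812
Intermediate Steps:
h(z, s) = -¾ + 2*z/(-5 + 2*s) (h(z, s) = -¾ + (z + z)/(s + (-5 + s)) = -¾ + (2*z)/(-5 + 2*s) = -¾ + 2*z/(-5 + 2*s))
x(K) = -5*(47 - 6*K²)/(2*(-5 + 2*K²)) (x(K) = ((15 - 6*K² + 8*4)/(4*(-5 + 2*K²)))*(-10) = ((15 - 6*K² + 32)/(4*(-5 + 2*K²)))*(-10) = ((47 - 6*K²)/(4*(-5 + 2*K²)))*(-10) = -5*(47 - 6*K²)/(2*(-5 + 2*K²)))
x(-155) + (12963 + 17787)/(-12666 + 11956) = 5*(-47 + 6*(-155)²)/(2*(-5 + 2*(-155)²)) + (12963 + 17787)/(-12666 + 11956) = 5*(-47 + 6*24025)/(2*(-5 + 2*24025)) + 30750/(-710) = 5*(-47 + 144150)/(2*(-5 + 48050)) + 30750*(-1/710) = (5/2)*144103/48045 - 3075/71 = (5/2)*(1/48045)*144103 - 3075/71 = 144103/19218 - 3075/71 = -48864037/1364478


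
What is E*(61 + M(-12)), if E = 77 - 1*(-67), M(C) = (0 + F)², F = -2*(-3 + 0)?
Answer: 13968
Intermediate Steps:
F = 6 (F = -2*(-3) = 6)
M(C) = 36 (M(C) = (0 + 6)² = 6² = 36)
E = 144 (E = 77 + 67 = 144)
E*(61 + M(-12)) = 144*(61 + 36) = 144*97 = 13968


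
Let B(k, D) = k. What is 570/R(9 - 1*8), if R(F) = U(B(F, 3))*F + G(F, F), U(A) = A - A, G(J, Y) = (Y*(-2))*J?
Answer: -285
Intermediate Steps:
G(J, Y) = -2*J*Y (G(J, Y) = (-2*Y)*J = -2*J*Y)
U(A) = 0
R(F) = -2*F² (R(F) = 0*F - 2*F*F = 0 - 2*F² = -2*F²)
570/R(9 - 1*8) = 570/((-2*(9 - 1*8)²)) = 570/((-2*(9 - 8)²)) = 570/((-2*1²)) = 570/((-2*1)) = 570/(-2) = 570*(-½) = -285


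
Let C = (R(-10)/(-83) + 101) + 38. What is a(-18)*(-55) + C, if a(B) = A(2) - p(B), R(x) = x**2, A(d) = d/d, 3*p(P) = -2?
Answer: 11486/249 ≈ 46.129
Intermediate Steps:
p(P) = -2/3 (p(P) = (1/3)*(-2) = -2/3)
A(d) = 1
a(B) = 5/3 (a(B) = 1 - 1*(-2/3) = 1 + 2/3 = 5/3)
C = 11437/83 (C = ((-10)**2/(-83) + 101) + 38 = (100*(-1/83) + 101) + 38 = (-100/83 + 101) + 38 = 8283/83 + 38 = 11437/83 ≈ 137.80)
a(-18)*(-55) + C = (5/3)*(-55) + 11437/83 = -275/3 + 11437/83 = 11486/249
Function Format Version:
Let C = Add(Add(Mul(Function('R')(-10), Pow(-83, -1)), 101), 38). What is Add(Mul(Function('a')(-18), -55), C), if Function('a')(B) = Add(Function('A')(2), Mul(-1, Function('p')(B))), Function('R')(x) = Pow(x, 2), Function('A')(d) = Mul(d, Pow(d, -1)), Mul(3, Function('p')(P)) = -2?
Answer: Rational(11486, 249) ≈ 46.129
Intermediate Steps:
Function('p')(P) = Rational(-2, 3) (Function('p')(P) = Mul(Rational(1, 3), -2) = Rational(-2, 3))
Function('A')(d) = 1
Function('a')(B) = Rational(5, 3) (Function('a')(B) = Add(1, Mul(-1, Rational(-2, 3))) = Add(1, Rational(2, 3)) = Rational(5, 3))
C = Rational(11437, 83) (C = Add(Add(Mul(Pow(-10, 2), Pow(-83, -1)), 101), 38) = Add(Add(Mul(100, Rational(-1, 83)), 101), 38) = Add(Add(Rational(-100, 83), 101), 38) = Add(Rational(8283, 83), 38) = Rational(11437, 83) ≈ 137.80)
Add(Mul(Function('a')(-18), -55), C) = Add(Mul(Rational(5, 3), -55), Rational(11437, 83)) = Add(Rational(-275, 3), Rational(11437, 83)) = Rational(11486, 249)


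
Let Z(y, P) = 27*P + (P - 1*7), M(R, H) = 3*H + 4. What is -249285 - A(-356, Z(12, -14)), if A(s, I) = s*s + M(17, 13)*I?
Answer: -358864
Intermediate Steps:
M(R, H) = 4 + 3*H
Z(y, P) = -7 + 28*P (Z(y, P) = 27*P + (P - 7) = 27*P + (-7 + P) = -7 + 28*P)
A(s, I) = s**2 + 43*I (A(s, I) = s*s + (4 + 3*13)*I = s**2 + (4 + 39)*I = s**2 + 43*I)
-249285 - A(-356, Z(12, -14)) = -249285 - ((-356)**2 + 43*(-7 + 28*(-14))) = -249285 - (126736 + 43*(-7 - 392)) = -249285 - (126736 + 43*(-399)) = -249285 - (126736 - 17157) = -249285 - 1*109579 = -249285 - 109579 = -358864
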